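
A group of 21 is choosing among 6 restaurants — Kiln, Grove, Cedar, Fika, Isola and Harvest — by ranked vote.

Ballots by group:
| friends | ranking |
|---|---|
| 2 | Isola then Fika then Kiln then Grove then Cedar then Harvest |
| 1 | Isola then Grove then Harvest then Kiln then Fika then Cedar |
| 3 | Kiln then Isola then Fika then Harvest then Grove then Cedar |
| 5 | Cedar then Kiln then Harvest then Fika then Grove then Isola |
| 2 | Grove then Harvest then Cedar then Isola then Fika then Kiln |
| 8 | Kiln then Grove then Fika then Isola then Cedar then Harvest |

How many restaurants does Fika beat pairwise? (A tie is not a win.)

Fika against each rival (21 friends):
Fika vs Kiln: Fika is ranked higher on 2+2 = 4 ballots, Kiln on 17. Kiln wins 17–4.
Fika vs Grove: Grove, 11–10.
Fika vs Cedar: Fika wins 14–7.
Fika vs Isola: Fika preferred on 5+8 = 13 ballots; Fika wins 13–8.
Fika–Harvest: Fika 13–8.
Fika beats Cedar, Isola, Harvest; loses to Kiln, Grove — 3 pairwise wins.

3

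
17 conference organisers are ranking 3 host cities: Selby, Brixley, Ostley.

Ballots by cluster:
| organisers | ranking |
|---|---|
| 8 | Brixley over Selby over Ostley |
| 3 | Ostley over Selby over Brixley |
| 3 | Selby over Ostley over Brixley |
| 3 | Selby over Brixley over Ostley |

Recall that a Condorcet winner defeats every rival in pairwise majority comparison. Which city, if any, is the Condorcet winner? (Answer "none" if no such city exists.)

Head-to-head results (17 organisers):
Selby vs Brixley: 9 to 8, Selby.
Selby vs Ostley: 14 to 3, Selby.
Brixley vs Ostley: 8+3 = 11 for Brixley, 6 for Ostley — Brixley by 11–6.
Only Selby has no losses; Selby is the Condorcet winner.

Selby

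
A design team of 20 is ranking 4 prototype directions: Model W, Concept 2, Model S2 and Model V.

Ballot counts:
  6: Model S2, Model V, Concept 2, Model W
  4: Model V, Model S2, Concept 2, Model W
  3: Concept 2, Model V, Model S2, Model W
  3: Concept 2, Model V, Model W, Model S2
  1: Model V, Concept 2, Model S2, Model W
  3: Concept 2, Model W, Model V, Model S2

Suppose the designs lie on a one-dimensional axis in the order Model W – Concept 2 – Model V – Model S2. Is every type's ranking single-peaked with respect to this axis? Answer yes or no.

yes

Axis positions: Model W=1, Concept 2=2, Model V=3, Model S2=4.
Type 1 (peak Model S2 at position 4): ranking walks positions 4-3-2-1, expanding outward from the peak — single-peaked.
Type 2 (peak Model V at position 3): ranking walks positions 3-4-2-1, expanding outward from the peak — single-peaked.
Type 3 (peak Concept 2 at position 2): ranking walks positions 2-3-4-1, expanding outward from the peak — single-peaked.
Type 4 (peak Concept 2 at position 2): ranking walks positions 2-3-1-4, expanding outward from the peak — single-peaked.
Type 5 (peak Model V at position 3): ranking walks positions 3-2-4-1, expanding outward from the peak — single-peaked.
Type 6 (peak Concept 2 at position 2): ranking walks positions 2-1-3-4, expanding outward from the peak — single-peaked.
Every ranking is single-peaked on this axis.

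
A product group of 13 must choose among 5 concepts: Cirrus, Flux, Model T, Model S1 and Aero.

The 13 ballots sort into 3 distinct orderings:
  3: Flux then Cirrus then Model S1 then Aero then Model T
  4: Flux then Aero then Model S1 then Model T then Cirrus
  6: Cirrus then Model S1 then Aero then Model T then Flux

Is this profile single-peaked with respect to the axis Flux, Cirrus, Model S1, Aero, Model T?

Axis positions: Flux=1, Cirrus=2, Model S1=3, Aero=4, Model T=5.
Cluster 1 (peak Flux at position 1): ranking walks positions 1-2-3-4-5, expanding outward from the peak — single-peaked.
Cluster 2: ranking walks positions 1-4-3-5-2; Aero is ranked above Cirrus even though Cirrus lies between Aero and the peak Flux on the axis — preferences dip and rise again. Not single-peaked.
Cluster 3 (peak Cirrus at position 2): ranking walks positions 2-3-4-5-1, expanding outward from the peak — single-peaked.
Cluster 2 violates single-peakedness, so the profile is not single-peaked on this axis.

no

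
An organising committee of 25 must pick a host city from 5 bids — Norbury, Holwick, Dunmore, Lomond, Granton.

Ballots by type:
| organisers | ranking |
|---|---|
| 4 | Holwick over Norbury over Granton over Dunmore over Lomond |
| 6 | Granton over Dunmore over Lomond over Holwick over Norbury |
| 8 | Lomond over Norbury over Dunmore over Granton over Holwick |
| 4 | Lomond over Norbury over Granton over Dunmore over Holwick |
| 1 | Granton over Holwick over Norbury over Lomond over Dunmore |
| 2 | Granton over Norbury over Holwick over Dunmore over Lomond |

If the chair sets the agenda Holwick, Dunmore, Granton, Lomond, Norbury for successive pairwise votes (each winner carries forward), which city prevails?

Round 1: Holwick vs Dunmore — 7–18, Dunmore advances.
Round 2: Dunmore vs Granton — 8–17, Granton advances.
Round 3: Granton vs Lomond — 13–12, Granton advances.
Round 4: Granton vs Norbury — 9–16, Norbury advances.
The agenda winner is Norbury.

Norbury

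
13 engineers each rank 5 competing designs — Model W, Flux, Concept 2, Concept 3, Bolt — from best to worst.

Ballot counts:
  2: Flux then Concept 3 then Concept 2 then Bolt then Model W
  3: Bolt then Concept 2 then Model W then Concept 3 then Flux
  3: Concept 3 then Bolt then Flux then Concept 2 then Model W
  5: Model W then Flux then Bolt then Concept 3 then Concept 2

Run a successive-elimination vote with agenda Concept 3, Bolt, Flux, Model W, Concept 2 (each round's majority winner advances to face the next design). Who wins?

Concept 2

Round 1: Concept 3 vs Bolt — 5–8, Bolt advances.
Round 2: Bolt vs Flux — 6–7, Flux advances.
Round 3: Flux vs Model W — 5–8, Model W advances.
Round 4: Model W vs Concept 2 — 5–8, Concept 2 advances.
Concept 2 survives the agenda.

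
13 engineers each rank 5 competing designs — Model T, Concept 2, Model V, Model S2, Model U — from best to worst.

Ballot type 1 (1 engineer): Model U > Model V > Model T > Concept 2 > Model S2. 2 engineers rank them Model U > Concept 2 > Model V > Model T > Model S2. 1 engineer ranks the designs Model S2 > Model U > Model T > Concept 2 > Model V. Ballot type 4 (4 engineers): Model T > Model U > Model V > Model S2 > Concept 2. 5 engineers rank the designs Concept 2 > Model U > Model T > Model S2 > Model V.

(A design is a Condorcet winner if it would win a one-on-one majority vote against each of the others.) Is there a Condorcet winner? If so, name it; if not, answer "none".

Model U

Head-to-head results (13 engineers):
Model T vs Concept 2: Concept 2, 7–6.
Model T vs Model V: 10 to 3, Model T.
Model T vs Model S2: Model T, 12–1.
Model T vs Model U: Model U wins 9–4.
Concept 2 vs Model V: 8 to 5, Concept 2.
Concept 2 vs Model S2: 8 to 5, Concept 2.
Concept 2 vs Model U: Model U, 8–5.
Model V vs Model S2: Model V preferred on 1+2+4 = 7 ballots; Model V wins 7–6.
Model V vs Model U: Model U wins 13–0.
Model S2 vs Model U: 1 for Model S2, 12 for Model U — Model U by 12–1.
Model U beats each of Model T, Concept 2, Model V, Model S2 — Model U is the Condorcet winner.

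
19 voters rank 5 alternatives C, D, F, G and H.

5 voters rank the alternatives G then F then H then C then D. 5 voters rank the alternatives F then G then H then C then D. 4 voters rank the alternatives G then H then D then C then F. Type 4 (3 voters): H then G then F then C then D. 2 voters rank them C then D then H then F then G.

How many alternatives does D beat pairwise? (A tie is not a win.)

D against each rival (19 voters):
D vs C: C wins 15–4.
D vs F: F wins 13–6.
D–G: G 17–2.
D vs H: 2 to 17, H.
D beats no one; loses to C, F, G, H — 0 pairwise wins.

0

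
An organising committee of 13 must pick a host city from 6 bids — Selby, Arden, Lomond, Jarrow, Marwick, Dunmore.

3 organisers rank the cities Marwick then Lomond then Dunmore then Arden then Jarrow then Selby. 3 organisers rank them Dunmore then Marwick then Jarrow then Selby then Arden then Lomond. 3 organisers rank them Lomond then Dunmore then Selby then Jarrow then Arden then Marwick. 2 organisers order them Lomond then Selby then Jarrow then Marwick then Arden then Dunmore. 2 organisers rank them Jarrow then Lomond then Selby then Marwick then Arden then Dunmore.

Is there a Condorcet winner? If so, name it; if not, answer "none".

Check each pair by majority over 13 ballots:
Selby–Arden: Selby 10–3.
Selby vs Lomond: Lomond wins 10–3.
Selby vs Jarrow: Jarrow wins 8–5.
Selby vs Marwick: Selby, 7–6.
Selby vs Dunmore: Dunmore, 9–4.
Arden vs Lomond: Lomond wins 10–3.
Arden vs Jarrow: Jarrow, 10–3.
Arden–Marwick: Marwick 10–3.
Arden–Dunmore: Dunmore 9–4.
Lomond vs Jarrow: Lomond wins 8–5.
Lomond vs Marwick: Lomond wins 7–6.
Lomond vs Dunmore: Lomond, 10–3.
Jarrow vs Marwick: Jarrow, 7–6.
Jarrow vs Dunmore: Dunmore wins 9–4.
Marwick–Dunmore: Marwick 7–6.
Only Lomond has no losses; Lomond is the Condorcet winner.

Lomond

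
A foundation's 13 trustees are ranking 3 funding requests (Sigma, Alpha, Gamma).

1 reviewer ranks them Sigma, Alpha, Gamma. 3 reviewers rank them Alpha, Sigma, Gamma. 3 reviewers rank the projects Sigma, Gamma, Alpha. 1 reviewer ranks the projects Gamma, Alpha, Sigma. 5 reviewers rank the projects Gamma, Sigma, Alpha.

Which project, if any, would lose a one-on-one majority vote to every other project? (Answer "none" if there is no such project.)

Alpha

Head-to-head results (13 reviewers):
Sigma vs Alpha: Sigma, 9–4.
Sigma vs Gamma: Sigma preferred on 1+3+3 = 7 ballots; Sigma wins 7–6.
Alpha–Gamma: Gamma 9–4.
Alpha is beaten in every head-to-head and is the Condorcet loser.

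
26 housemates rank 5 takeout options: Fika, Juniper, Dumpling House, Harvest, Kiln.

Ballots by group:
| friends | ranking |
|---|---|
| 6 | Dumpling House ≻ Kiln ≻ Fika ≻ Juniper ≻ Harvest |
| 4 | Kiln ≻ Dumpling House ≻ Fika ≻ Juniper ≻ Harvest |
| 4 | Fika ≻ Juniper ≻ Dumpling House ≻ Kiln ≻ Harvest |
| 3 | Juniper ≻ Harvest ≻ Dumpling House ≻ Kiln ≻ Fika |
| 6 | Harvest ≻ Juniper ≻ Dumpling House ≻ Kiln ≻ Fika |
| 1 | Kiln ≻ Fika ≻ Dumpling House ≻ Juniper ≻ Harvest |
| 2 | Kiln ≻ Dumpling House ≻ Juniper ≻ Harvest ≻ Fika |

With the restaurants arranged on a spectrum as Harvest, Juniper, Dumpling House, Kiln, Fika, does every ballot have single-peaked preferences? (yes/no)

no

Axis positions: Harvest=1, Juniper=2, Dumpling House=3, Kiln=4, Fika=5.
Group 1 (peak Dumpling House at position 3): ranking walks positions 3-4-5-2-1, expanding outward from the peak — single-peaked.
Group 2 (peak Kiln at position 4): ranking walks positions 4-3-5-2-1, expanding outward from the peak — single-peaked.
Group 3: ranking walks positions 5-2-3-4-1; Juniper is ranked above Kiln even though Kiln lies between Juniper and the peak Fika on the axis — preferences dip and rise again. Not single-peaked.
Group 4 (peak Juniper at position 2): ranking walks positions 2-1-3-4-5, expanding outward from the peak — single-peaked.
Group 5 (peak Harvest at position 1): ranking walks positions 1-2-3-4-5, expanding outward from the peak — single-peaked.
Group 6 (peak Kiln at position 4): ranking walks positions 4-5-3-2-1, expanding outward from the peak — single-peaked.
Group 7 (peak Kiln at position 4): ranking walks positions 4-3-2-1-5, expanding outward from the peak — single-peaked.
Group 3 violates single-peakedness, so the profile is not single-peaked on this axis.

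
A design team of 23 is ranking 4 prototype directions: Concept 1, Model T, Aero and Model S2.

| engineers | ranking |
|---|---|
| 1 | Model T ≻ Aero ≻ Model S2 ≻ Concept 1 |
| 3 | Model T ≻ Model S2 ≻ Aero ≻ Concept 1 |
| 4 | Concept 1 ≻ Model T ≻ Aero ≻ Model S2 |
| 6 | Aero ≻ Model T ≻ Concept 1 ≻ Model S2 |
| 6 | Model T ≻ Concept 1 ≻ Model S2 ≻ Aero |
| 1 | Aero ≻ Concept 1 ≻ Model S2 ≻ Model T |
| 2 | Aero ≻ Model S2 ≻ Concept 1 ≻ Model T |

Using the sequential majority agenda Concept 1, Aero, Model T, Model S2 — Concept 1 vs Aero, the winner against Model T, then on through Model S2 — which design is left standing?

Model T

Round 1: Concept 1 vs Aero — 10–13, Aero advances.
Round 2: Aero vs Model T — 9–14, Model T advances.
Round 3: Model T vs Model S2 — 20–3, Model T advances.
Model T survives the agenda.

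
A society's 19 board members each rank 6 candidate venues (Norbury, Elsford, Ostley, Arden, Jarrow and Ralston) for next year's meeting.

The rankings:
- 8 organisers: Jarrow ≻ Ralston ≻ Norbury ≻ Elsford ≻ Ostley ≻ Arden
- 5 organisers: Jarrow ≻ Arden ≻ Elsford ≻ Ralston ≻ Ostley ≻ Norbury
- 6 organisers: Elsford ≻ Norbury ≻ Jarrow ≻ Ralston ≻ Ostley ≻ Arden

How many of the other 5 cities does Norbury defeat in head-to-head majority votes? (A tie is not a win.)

Norbury against each rival (19 organisers):
Norbury vs Elsford: Elsford wins 11–8.
Norbury vs Ostley: Norbury, 14–5.
Norbury vs Arden: 8+6 = 14 for Norbury, 5 for Arden — Norbury by 14–5.
Norbury vs Jarrow: Norbury preferred on 6 ballots; Jarrow wins 13–6.
Norbury vs Ralston: Ralston wins 13–6.
Norbury beats Ostley, Arden; loses to Elsford, Jarrow, Ralston — 2 pairwise wins.

2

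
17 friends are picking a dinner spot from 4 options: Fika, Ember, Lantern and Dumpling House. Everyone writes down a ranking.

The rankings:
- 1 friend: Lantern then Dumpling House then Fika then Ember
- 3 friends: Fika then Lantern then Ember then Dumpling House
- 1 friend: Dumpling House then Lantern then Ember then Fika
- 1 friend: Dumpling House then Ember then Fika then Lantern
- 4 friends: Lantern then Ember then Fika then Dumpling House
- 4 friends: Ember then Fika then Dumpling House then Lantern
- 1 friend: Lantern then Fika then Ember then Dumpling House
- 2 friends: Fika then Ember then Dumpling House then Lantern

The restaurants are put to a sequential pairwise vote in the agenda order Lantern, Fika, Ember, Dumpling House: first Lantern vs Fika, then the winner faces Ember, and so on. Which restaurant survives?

Round 1: Lantern vs Fika — 7–10, Fika advances.
Round 2: Fika vs Ember — 7–10, Ember advances.
Round 3: Ember vs Dumpling House — 14–3, Ember advances.
Ember survives the agenda.

Ember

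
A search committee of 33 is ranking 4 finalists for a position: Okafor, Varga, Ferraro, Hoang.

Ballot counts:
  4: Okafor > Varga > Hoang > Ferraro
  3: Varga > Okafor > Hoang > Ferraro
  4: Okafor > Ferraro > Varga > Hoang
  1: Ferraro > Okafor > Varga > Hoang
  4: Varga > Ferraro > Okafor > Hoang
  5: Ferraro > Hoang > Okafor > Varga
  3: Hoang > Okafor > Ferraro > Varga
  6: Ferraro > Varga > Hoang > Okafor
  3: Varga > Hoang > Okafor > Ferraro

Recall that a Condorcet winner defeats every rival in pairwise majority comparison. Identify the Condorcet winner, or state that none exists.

Head-to-head results (33 committee members):
Okafor vs Varga: Okafor preferred on 4+4+1+5+3 = 17 ballots; Okafor wins 17–16.
Okafor vs Ferraro: Okafor is ranked higher on 4+3+4+3+3 = 17 ballots, Ferraro on 16. Okafor wins 17–16.
Okafor vs Hoang: 16 to 17, Hoang.
Varga vs Ferraro: Varga preferred on 4+3+4+3 = 14 ballots; Ferraro wins 19–14.
Varga vs Hoang: Varga is ranked higher on 25 ballots, Hoang on 8. Varga wins 25–8.
Ferraro vs Hoang: 20 to 13, Ferraro.
Every candidate loses at least once (Okafor loses to Hoang; Varga loses to Okafor; Ferraro loses to Okafor; Hoang loses to Varga). The majority relation contains the cycle Okafor > Varga > Hoang > Okafor, so there is no Condorcet winner.

none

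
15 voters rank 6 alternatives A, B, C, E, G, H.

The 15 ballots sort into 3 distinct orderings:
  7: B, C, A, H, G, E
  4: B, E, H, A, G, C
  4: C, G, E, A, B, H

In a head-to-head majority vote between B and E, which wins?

B

Ballots ranking B above E: 7 + 4 = 11.
Ballots ranking E above B: 15 − 11 = 4.
B wins the head-to-head 11–4.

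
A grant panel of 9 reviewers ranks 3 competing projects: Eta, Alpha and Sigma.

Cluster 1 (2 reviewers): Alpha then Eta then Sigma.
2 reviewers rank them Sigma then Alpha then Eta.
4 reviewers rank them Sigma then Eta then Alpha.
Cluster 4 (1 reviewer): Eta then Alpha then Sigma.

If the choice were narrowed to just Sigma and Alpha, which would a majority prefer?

Ballots ranking Sigma above Alpha: 2 + 4 = 6.
Ballots ranking Alpha above Sigma: 9 − 6 = 3.
Sigma wins the head-to-head 6–3.

Sigma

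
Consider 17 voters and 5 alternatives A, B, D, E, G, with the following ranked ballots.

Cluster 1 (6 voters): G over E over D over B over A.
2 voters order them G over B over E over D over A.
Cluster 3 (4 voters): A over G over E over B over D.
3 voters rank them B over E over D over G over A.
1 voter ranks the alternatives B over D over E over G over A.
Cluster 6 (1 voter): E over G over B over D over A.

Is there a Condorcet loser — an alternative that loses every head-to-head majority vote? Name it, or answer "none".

A

Pairwise majorities:
A vs B: B, 13–4.
A vs D: 4 to 13, D.
A vs E: E wins 13–4.
A vs G: 4 for A, 13 for G — G by 13–4.
B–D: B 11–6.
B–E: E 11–6.
B vs G: G, 13–4.
D vs E: E wins 16–1.
D vs G: G, 13–4.
E vs G: G, 12–5.
Only A has no wins; A is the Condorcet loser.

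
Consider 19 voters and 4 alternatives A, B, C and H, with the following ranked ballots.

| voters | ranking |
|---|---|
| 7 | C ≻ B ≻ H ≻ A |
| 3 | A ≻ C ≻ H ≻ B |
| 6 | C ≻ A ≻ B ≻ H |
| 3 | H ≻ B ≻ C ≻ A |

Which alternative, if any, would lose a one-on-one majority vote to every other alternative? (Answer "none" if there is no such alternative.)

Pairwise majorities:
A vs B: A is ranked higher on 3+6 = 9 ballots, B on 10. B wins 10–9.
A vs C: 3 to 16, C.
A vs H: H wins 10–9.
B vs C: C, 16–3.
B vs H: B is ranked higher on 7+6 = 13 ballots, H on 6. B wins 13–6.
C–H: C 16–3.
A is beaten in every head-to-head and is the Condorcet loser.

A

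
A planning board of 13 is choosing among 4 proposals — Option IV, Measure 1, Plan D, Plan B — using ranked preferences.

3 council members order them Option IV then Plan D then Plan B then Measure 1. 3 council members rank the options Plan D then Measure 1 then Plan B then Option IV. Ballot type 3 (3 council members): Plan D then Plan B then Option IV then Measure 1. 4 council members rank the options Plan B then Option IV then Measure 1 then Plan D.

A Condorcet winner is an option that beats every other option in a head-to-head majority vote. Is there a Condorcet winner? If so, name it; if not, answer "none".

none

Check each pair by majority over 13 ballots:
Option IV vs Measure 1: Option IV is ranked higher on 3+3+4 = 10 ballots, Measure 1 on 3. Option IV wins 10–3.
Option IV vs Plan D: Option IV preferred on 3+4 = 7 ballots; Option IV wins 7–6.
Option IV vs Plan B: Option IV preferred on 3 ballots; Plan B wins 10–3.
Measure 1 vs Plan D: 4 to 9, Plan D.
Measure 1 vs Plan B: 3 for Measure 1, 10 for Plan B — Plan B by 10–3.
Plan D vs Plan B: 3+3+3 = 9 for Plan D, 4 for Plan B — Plan D by 9–4.
Each option drops at least one matchup (Option IV loses to Plan B; Measure 1 loses to Option IV; Plan D loses to Option IV; Plan B loses to Plan D); the cycle Option IV > Plan D > Plan B > Option IV rules out a Condorcet winner.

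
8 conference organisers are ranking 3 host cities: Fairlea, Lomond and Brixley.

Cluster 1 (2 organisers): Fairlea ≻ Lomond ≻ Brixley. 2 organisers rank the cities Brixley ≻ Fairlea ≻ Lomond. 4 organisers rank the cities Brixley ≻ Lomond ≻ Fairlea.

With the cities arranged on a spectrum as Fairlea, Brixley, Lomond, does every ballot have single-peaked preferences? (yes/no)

no

Axis positions: Fairlea=1, Brixley=2, Lomond=3.
Cluster 1: ranking walks positions 1-3-2; Lomond is ranked above Brixley even though Brixley lies between Lomond and the peak Fairlea on the axis — preferences dip and rise again. Not single-peaked.
Cluster 2 (peak Brixley at position 2): ranking walks positions 2-1-3, expanding outward from the peak — single-peaked.
Cluster 3 (peak Brixley at position 2): ranking walks positions 2-3-1, expanding outward from the peak — single-peaked.
Cluster 1 violates single-peakedness, so the profile is not single-peaked on this axis.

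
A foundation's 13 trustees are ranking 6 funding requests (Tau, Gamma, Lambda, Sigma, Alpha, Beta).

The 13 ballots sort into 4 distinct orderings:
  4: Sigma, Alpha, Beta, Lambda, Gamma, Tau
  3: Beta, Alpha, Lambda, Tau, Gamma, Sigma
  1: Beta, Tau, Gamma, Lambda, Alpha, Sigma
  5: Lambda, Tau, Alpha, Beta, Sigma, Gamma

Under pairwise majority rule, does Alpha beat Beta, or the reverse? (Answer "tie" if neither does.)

Ballots ranking Alpha above Beta: 4 + 5 = 9.
Ballots ranking Beta above Alpha: 13 − 9 = 4.
Alpha wins the head-to-head 9–4.

Alpha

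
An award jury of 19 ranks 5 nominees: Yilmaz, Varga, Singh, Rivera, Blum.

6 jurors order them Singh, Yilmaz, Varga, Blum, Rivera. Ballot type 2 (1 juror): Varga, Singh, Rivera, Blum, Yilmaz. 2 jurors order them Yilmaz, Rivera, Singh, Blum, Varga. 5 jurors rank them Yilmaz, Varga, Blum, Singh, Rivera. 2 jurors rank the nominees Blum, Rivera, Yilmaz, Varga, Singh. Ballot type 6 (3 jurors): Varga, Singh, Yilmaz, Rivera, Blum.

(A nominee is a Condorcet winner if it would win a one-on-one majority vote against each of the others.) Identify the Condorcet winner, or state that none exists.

Pairwise majorities:
Yilmaz vs Varga: 15 to 4, Yilmaz.
Yilmaz vs Singh: 2+5+2 = 9 for Yilmaz, 10 for Singh — Singh by 10–9.
Yilmaz vs Rivera: 6+2+5+3 = 16 for Yilmaz, 3 for Rivera — Yilmaz by 16–3.
Yilmaz vs Blum: Yilmaz is ranked higher on 6+2+5+3 = 16 ballots, Blum on 3. Yilmaz wins 16–3.
Varga vs Singh: 11 to 8, Varga.
Varga vs Rivera: 15 to 4, Varga.
Varga vs Blum: 6+1+5+3 = 15 for Varga, 4 for Blum — Varga by 15–4.
Singh vs Rivera: Singh preferred on 6+1+5+3 = 15 ballots; Singh wins 15–4.
Singh vs Blum: Singh is ranked higher on 6+1+2+3 = 12 ballots, Blum on 7. Singh wins 12–7.
Rivera vs Blum: 1+2+3 = 6 for Rivera, 13 for Blum — Blum by 13–6.
Every nominee loses at least once (Yilmaz loses to Singh; Varga loses to Yilmaz; Singh loses to Varga; Rivera loses to Yilmaz; Blum loses to Yilmaz). The majority relation contains the cycle Yilmaz > Varga > Singh > Yilmaz, so there is no Condorcet winner.

none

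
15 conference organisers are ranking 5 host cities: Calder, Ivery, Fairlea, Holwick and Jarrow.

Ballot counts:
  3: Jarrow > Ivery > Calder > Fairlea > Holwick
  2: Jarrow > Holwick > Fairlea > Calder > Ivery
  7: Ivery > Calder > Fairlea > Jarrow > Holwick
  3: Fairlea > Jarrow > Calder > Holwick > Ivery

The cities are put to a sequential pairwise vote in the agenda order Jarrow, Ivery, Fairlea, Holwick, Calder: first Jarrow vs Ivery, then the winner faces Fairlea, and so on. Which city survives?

Round 1: Jarrow vs Ivery — 8–7, Jarrow advances.
Round 2: Jarrow vs Fairlea — 5–10, Fairlea advances.
Round 3: Fairlea vs Holwick — 13–2, Fairlea advances.
Round 4: Fairlea vs Calder — 5–10, Calder advances.
Calder survives the agenda.

Calder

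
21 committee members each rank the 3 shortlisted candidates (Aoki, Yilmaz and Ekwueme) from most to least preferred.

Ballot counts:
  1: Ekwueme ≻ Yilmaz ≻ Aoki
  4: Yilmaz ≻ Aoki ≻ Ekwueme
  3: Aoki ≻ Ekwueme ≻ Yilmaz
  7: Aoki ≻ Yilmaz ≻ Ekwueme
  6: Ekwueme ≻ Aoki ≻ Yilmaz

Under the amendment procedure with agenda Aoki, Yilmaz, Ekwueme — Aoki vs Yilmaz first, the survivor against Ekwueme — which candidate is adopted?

Aoki

Round 1: Aoki vs Yilmaz — 16–5, Aoki advances.
Round 2: Aoki vs Ekwueme — 14–7, Aoki advances.
Aoki survives the agenda.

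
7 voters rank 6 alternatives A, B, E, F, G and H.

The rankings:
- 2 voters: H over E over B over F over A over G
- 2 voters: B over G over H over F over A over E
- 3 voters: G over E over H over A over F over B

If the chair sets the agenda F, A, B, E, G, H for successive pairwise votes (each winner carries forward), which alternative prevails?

Round 1: F vs A — 4–3, F advances.
Round 2: F vs B — 3–4, B advances.
Round 3: B vs E — 2–5, E advances.
Round 4: E vs G — 2–5, G advances.
Round 5: G vs H — 5–2, G advances.
The agenda winner is G.

G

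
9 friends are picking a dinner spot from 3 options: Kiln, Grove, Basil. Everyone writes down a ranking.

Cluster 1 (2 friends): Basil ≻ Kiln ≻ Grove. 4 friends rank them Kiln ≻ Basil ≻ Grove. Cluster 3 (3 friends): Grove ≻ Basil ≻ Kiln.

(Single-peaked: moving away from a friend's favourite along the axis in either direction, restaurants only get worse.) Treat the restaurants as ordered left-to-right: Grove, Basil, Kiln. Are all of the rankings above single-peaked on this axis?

yes

Axis positions: Grove=1, Basil=2, Kiln=3.
Cluster 1 (peak Basil at position 2): ranking walks positions 2-3-1, expanding outward from the peak — single-peaked.
Cluster 2 (peak Kiln at position 3): ranking walks positions 3-2-1, expanding outward from the peak — single-peaked.
Cluster 3 (peak Grove at position 1): ranking walks positions 1-2-3, expanding outward from the peak — single-peaked.
Every ranking is single-peaked on this axis.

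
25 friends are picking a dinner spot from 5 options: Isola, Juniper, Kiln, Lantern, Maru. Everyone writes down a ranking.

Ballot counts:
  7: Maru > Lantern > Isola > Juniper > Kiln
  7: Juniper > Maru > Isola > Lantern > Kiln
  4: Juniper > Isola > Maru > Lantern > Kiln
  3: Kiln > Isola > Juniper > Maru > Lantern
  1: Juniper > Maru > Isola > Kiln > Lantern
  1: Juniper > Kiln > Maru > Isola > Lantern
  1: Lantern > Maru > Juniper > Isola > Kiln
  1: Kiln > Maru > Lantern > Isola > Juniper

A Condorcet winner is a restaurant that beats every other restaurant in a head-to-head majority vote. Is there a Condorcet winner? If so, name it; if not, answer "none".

Juniper

Head-to-head results (25 friends):
Isola–Juniper: Juniper 14–11.
Isola vs Kiln: Isola, 20–5.
Isola vs Lantern: Isola wins 16–9.
Isola–Maru: Maru 18–7.
Juniper vs Kiln: Juniper, 21–4.
Juniper vs Lantern: Juniper wins 16–9.
Juniper–Maru: Juniper 16–9.
Kiln–Lantern: Lantern 19–6.
Kiln–Maru: Maru 20–5.
Lantern vs Maru: Maru, 24–1.
Juniper defeats every rival head-to-head and is the Condorcet winner.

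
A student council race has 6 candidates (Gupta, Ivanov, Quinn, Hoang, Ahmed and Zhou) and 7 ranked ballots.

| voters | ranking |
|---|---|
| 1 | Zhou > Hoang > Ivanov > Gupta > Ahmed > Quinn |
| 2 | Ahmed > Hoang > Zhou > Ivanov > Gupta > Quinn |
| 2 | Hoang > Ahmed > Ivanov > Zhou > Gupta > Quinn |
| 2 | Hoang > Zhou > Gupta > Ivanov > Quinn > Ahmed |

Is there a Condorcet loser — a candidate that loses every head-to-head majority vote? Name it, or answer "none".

Pairwise majorities:
Gupta vs Ivanov: Gupta preferred on 2 ballots; Ivanov wins 5–2.
Gupta vs Quinn: Gupta, 7–0.
Gupta vs Hoang: Hoang, 7–0.
Gupta vs Ahmed: Gupta is ranked higher on 1+2 = 3 ballots, Ahmed on 4. Ahmed wins 4–3.
Gupta vs Zhou: Zhou wins 7–0.
Ivanov vs Quinn: Ivanov wins 7–0.
Ivanov vs Hoang: Hoang, 7–0.
Ivanov–Ahmed: Ahmed 4–3.
Ivanov vs Zhou: 2 for Ivanov, 5 for Zhou — Zhou by 5–2.
Quinn vs Hoang: 0 to 7, Hoang.
Quinn vs Ahmed: Quinn preferred on 2 ballots; Ahmed wins 5–2.
Quinn vs Zhou: Zhou wins 7–0.
Hoang vs Ahmed: Hoang preferred on 1+2+2 = 5 ballots; Hoang wins 5–2.
Hoang–Zhou: Hoang 6–1.
Ahmed vs Zhou: Ahmed is ranked higher on 2+2 = 4 ballots, Zhou on 3. Ahmed wins 4–3.
Quinn loses to every other candidate — it is the Condorcet loser.

Quinn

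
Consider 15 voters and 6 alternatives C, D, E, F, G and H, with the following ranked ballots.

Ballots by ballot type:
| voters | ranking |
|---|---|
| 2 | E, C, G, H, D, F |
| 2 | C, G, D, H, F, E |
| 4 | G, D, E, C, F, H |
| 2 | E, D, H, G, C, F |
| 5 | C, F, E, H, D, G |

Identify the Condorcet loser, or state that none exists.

H

Pairwise majorities:
C vs D: C, 9–6.
C vs E: E wins 8–7.
C vs F: C preferred on 2+2+4+2+5 = 15 ballots; C wins 15–0.
C vs G: 9 to 6, C.
C vs H: C is ranked higher on 2+2+4+5 = 13 ballots, H on 2. C wins 13–2.
D vs E: E wins 9–6.
D vs F: D, 10–5.
D vs G: 7 to 8, G.
D vs H: D preferred on 2+4+2 = 8 ballots; D wins 8–7.
E vs F: E is ranked higher on 2+4+2 = 8 ballots, F on 7. E wins 8–7.
E vs G: 9 to 6, E.
E vs H: E wins 13–2.
F vs G: F is ranked higher on 5 ballots, G on 10. G wins 10–5.
F vs H: 4+5 = 9 for F, 6 for H — F by 9–6.
G vs H: 8 to 7, G.
H loses to every other alternative — it is the Condorcet loser.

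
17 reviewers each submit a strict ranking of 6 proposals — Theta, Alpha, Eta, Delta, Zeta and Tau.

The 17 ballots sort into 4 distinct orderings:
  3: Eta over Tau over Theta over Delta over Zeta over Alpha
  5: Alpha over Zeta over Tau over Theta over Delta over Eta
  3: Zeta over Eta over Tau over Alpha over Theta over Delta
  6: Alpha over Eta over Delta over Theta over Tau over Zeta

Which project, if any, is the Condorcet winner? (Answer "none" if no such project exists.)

Alpha

Check each pair by majority over 17 ballots:
Theta–Alpha: Alpha 14–3.
Theta–Eta: Eta 12–5.
Theta vs Delta: Theta, 11–6.
Theta–Zeta: Theta 9–8.
Theta–Tau: Tau 11–6.
Alpha vs Eta: Alpha, 11–6.
Alpha vs Delta: Alpha, 14–3.
Alpha vs Zeta: Alpha wins 11–6.
Alpha–Tau: Alpha 11–6.
Eta vs Delta: Eta wins 12–5.
Eta vs Zeta: Eta, 9–8.
Eta vs Tau: Eta wins 12–5.
Delta vs Zeta: Delta wins 9–8.
Delta vs Tau: Tau, 11–6.
Zeta vs Tau: Tau, 9–8.
Alpha wins every pairwise contest, so Alpha is the Condorcet winner.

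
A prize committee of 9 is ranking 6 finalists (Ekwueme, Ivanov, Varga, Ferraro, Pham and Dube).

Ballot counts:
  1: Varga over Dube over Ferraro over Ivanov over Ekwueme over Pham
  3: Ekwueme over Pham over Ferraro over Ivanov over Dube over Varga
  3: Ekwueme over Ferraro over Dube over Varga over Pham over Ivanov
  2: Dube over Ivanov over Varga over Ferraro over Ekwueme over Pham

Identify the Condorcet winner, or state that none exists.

Pairwise majorities:
Ekwueme vs Ivanov: 6 to 3, Ekwueme.
Ekwueme vs Varga: Ekwueme preferred on 3+3 = 6 ballots; Ekwueme wins 6–3.
Ekwueme vs Ferraro: Ekwueme preferred on 3+3 = 6 ballots; Ekwueme wins 6–3.
Ekwueme vs Pham: Ekwueme, 9–0.
Ekwueme–Dube: Ekwueme 6–3.
Ivanov vs Varga: 5 to 4, Ivanov.
Ivanov vs Ferraro: Ferraro, 7–2.
Ivanov vs Pham: Ivanov is ranked higher on 1+2 = 3 ballots, Pham on 6. Pham wins 6–3.
Ivanov vs Dube: Ivanov preferred on 3 ballots; Dube wins 6–3.
Varga–Ferraro: Ferraro 6–3.
Varga vs Pham: Varga preferred on 1+3+2 = 6 ballots; Varga wins 6–3.
Varga–Dube: Dube 8–1.
Ferraro vs Pham: Ferraro, 6–3.
Ferraro vs Dube: Ferraro, 6–3.
Pham vs Dube: Dube wins 6–3.
Ekwueme wins every pairwise contest, so Ekwueme is the Condorcet winner.

Ekwueme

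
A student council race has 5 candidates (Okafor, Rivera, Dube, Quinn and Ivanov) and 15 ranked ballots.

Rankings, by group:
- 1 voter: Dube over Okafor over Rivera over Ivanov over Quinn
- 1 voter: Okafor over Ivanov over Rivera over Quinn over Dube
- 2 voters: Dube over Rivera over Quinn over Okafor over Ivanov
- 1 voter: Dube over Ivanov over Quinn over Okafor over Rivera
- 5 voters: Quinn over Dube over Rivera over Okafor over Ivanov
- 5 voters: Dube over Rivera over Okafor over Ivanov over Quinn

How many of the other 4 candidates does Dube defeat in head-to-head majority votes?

4

Dube against each rival (15 voters):
Dube vs Okafor: Dube wins 14–1.
Dube vs Rivera: Dube, 14–1.
Dube vs Quinn: Dube, 9–6.
Dube vs Ivanov: 14 to 1, Dube.
Dube beats Okafor, Rivera, Quinn, Ivanov — 4 pairwise wins.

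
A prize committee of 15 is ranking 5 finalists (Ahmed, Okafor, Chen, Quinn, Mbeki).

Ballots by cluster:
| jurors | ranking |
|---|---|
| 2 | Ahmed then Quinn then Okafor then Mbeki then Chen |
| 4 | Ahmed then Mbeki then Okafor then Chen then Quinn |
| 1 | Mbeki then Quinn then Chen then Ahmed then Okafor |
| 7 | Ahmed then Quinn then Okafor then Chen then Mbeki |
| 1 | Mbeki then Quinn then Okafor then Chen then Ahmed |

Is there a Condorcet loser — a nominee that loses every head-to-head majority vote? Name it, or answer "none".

Pairwise majorities:
Ahmed vs Okafor: Ahmed preferred on 2+4+1+7 = 14 ballots; Ahmed wins 14–1.
Ahmed vs Chen: Ahmed, 13–2.
Ahmed vs Quinn: Ahmed wins 13–2.
Ahmed vs Mbeki: 13 to 2, Ahmed.
Okafor vs Chen: Okafor is ranked higher on 2+4+7+1 = 14 ballots, Chen on 1. Okafor wins 14–1.
Okafor vs Quinn: Okafor preferred on 4 ballots; Quinn wins 11–4.
Okafor vs Mbeki: Okafor, 9–6.
Chen vs Quinn: Chen is ranked higher on 4 ballots, Quinn on 11. Quinn wins 11–4.
Chen vs Mbeki: Chen preferred on 7 ballots; Mbeki wins 8–7.
Quinn vs Mbeki: Quinn, 9–6.
Chen loses to every other nominee — it is the Condorcet loser.

Chen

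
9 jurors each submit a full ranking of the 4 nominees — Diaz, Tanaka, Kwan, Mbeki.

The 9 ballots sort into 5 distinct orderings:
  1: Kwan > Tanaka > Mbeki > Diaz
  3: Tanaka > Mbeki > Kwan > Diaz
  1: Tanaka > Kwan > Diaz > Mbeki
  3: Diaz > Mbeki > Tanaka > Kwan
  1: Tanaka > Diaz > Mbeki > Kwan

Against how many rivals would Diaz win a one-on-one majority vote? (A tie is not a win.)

Diaz against each rival (9 jurors):
Diaz vs Tanaka: 3 for Diaz, 6 for Tanaka — Tanaka by 6–3.
Diaz vs Kwan: 3+1 = 4 for Diaz, 5 for Kwan — Kwan by 5–4.
Diaz vs Mbeki: Diaz is ranked higher on 1+3+1 = 5 ballots, Mbeki on 4. Diaz wins 5–4.
Diaz beats Mbeki; loses to Tanaka, Kwan — 1 pairwise win.

1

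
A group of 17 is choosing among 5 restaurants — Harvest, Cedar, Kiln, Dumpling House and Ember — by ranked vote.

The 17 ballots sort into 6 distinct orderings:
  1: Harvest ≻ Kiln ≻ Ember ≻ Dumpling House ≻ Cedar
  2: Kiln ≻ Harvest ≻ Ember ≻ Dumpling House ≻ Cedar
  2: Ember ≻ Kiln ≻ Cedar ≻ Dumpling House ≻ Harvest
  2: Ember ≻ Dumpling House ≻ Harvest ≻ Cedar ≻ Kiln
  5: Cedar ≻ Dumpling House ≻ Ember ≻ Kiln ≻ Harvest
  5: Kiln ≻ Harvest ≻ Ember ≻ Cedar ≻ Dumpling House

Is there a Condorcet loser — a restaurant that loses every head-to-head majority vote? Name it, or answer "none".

Head-to-head results (17 friends):
Harvest–Cedar: Harvest 10–7.
Harvest–Kiln: Kiln 14–3.
Harvest vs Dumpling House: Harvest preferred on 1+2+5 = 8 ballots; Dumpling House wins 9–8.
Harvest vs Ember: Ember, 9–8.
Cedar vs Kiln: Cedar is ranked higher on 2+5 = 7 ballots, Kiln on 10. Kiln wins 10–7.
Cedar vs Dumpling House: Cedar preferred on 2+5+5 = 12 ballots; Cedar wins 12–5.
Cedar vs Ember: Cedar is ranked higher on 5 ballots, Ember on 12. Ember wins 12–5.
Kiln vs Dumpling House: Kiln is ranked higher on 1+2+2+5 = 10 ballots, Dumpling House on 7. Kiln wins 10–7.
Kiln vs Ember: Kiln is ranked higher on 1+2+5 = 8 ballots, Ember on 9. Ember wins 9–8.
Dumpling House–Ember: Ember 12–5.
No restaurant is winless: Harvest beats Cedar; Cedar beats Dumpling House; Kiln beats Harvest; Dumpling House beats Harvest; Ember beats Harvest. There is no Condorcet loser.

none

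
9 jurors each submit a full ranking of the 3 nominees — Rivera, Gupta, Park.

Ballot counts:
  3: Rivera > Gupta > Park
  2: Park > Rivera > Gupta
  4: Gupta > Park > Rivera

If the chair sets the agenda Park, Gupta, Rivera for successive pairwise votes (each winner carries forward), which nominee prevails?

Rivera

Round 1: Park vs Gupta — 2–7, Gupta advances.
Round 2: Gupta vs Rivera — 4–5, Rivera advances.
The agenda winner is Rivera.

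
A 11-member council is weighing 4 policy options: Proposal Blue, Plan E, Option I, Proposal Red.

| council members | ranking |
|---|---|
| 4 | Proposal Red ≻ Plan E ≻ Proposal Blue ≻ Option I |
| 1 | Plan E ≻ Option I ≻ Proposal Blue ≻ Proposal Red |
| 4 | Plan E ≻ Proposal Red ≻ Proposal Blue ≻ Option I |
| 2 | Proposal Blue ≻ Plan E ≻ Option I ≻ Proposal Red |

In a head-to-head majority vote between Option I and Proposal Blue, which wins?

Proposal Blue

Ballots ranking Option I above Proposal Blue: 1.
Ballots ranking Proposal Blue above Option I: 11 − 1 = 10.
Proposal Blue wins the head-to-head 10–1.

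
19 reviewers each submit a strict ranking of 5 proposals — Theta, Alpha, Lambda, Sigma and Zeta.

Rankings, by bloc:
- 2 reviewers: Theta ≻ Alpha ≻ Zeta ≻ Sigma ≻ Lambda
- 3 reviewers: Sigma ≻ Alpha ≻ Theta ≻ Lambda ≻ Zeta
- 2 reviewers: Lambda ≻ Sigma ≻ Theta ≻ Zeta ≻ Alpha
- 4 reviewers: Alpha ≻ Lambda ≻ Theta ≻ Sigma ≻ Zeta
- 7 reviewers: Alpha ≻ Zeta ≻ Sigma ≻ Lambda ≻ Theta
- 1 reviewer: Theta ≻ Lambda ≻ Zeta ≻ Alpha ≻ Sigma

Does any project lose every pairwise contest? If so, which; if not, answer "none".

none

Pairwise majorities:
Theta vs Alpha: Theta is ranked higher on 2+2+1 = 5 ballots, Alpha on 14. Alpha wins 14–5.
Theta vs Lambda: Theta preferred on 2+3+1 = 6 ballots; Lambda wins 13–6.
Theta vs Sigma: Sigma, 12–7.
Theta vs Zeta: Theta, 12–7.
Alpha–Lambda: Alpha 16–3.
Alpha vs Sigma: 2+4+7+1 = 14 for Alpha, 5 for Sigma — Alpha by 14–5.
Alpha vs Zeta: Alpha preferred on 2+3+4+7 = 16 ballots; Alpha wins 16–3.
Lambda vs Sigma: Lambda preferred on 2+4+1 = 7 ballots; Sigma wins 12–7.
Lambda vs Zeta: Lambda preferred on 3+2+4+1 = 10 ballots; Lambda wins 10–9.
Sigma vs Zeta: Zeta wins 10–9.
No project is winless: Theta beats Zeta; Alpha beats Theta; Lambda beats Theta; Sigma beats Theta; Zeta beats Sigma. There is no Condorcet loser.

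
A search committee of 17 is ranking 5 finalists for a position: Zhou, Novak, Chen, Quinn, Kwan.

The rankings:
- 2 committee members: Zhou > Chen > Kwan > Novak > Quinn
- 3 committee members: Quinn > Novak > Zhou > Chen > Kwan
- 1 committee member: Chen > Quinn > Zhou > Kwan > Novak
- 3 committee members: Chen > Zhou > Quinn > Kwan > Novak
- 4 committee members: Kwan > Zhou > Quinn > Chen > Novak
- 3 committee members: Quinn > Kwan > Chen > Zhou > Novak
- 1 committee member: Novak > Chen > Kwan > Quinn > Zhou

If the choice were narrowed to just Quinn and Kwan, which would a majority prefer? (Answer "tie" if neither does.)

Quinn

Ballots ranking Quinn above Kwan: 3 + 1 + 3 + 3 = 10.
Ballots ranking Kwan above Quinn: 17 − 10 = 7.
Quinn wins the head-to-head 10–7.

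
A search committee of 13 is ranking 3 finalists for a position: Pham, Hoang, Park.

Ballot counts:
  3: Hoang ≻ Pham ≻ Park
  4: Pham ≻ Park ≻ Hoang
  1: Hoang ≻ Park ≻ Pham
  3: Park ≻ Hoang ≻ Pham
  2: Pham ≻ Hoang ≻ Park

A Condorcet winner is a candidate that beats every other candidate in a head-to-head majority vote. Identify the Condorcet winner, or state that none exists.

Check each pair by majority over 13 ballots:
Pham vs Hoang: Hoang, 7–6.
Pham–Park: Pham 9–4.
Hoang vs Park: Park wins 7–6.
Every candidate loses at least once (Pham loses to Hoang; Hoang loses to Park; Park loses to Pham). The majority relation contains the cycle Pham > Park > Hoang > Pham, so there is no Condorcet winner.

none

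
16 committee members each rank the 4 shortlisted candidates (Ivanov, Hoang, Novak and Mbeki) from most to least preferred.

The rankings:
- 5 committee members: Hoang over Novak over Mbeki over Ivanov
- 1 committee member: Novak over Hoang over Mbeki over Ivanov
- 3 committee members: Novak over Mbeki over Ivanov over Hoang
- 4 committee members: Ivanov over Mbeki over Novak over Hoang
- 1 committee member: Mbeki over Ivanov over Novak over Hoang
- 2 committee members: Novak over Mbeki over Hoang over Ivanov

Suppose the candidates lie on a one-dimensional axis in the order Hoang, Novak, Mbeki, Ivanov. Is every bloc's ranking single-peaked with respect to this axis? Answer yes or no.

yes

Axis positions: Hoang=1, Novak=2, Mbeki=3, Ivanov=4.
Bloc 1 (peak Hoang at position 1): ranking walks positions 1-2-3-4, expanding outward from the peak — single-peaked.
Bloc 2 (peak Novak at position 2): ranking walks positions 2-1-3-4, expanding outward from the peak — single-peaked.
Bloc 3 (peak Novak at position 2): ranking walks positions 2-3-4-1, expanding outward from the peak — single-peaked.
Bloc 4 (peak Ivanov at position 4): ranking walks positions 4-3-2-1, expanding outward from the peak — single-peaked.
Bloc 5 (peak Mbeki at position 3): ranking walks positions 3-4-2-1, expanding outward from the peak — single-peaked.
Bloc 6 (peak Novak at position 2): ranking walks positions 2-3-1-4, expanding outward from the peak — single-peaked.
Every ranking is single-peaked on this axis.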